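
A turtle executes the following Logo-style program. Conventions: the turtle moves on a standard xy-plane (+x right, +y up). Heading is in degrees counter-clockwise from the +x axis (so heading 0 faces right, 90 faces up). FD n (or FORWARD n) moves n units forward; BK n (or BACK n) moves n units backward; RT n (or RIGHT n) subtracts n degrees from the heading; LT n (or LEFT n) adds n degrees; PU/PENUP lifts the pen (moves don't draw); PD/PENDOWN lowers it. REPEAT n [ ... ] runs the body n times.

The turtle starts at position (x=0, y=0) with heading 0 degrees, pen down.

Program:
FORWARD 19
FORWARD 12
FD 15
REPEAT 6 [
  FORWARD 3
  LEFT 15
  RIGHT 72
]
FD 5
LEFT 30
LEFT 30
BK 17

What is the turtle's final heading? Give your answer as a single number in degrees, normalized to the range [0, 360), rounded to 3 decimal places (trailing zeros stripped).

Executing turtle program step by step:
Start: pos=(0,0), heading=0, pen down
FD 19: (0,0) -> (19,0) [heading=0, draw]
FD 12: (19,0) -> (31,0) [heading=0, draw]
FD 15: (31,0) -> (46,0) [heading=0, draw]
REPEAT 6 [
  -- iteration 1/6 --
  FD 3: (46,0) -> (49,0) [heading=0, draw]
  LT 15: heading 0 -> 15
  RT 72: heading 15 -> 303
  -- iteration 2/6 --
  FD 3: (49,0) -> (50.634,-2.516) [heading=303, draw]
  LT 15: heading 303 -> 318
  RT 72: heading 318 -> 246
  -- iteration 3/6 --
  FD 3: (50.634,-2.516) -> (49.414,-5.257) [heading=246, draw]
  LT 15: heading 246 -> 261
  RT 72: heading 261 -> 189
  -- iteration 4/6 --
  FD 3: (49.414,-5.257) -> (46.451,-5.726) [heading=189, draw]
  LT 15: heading 189 -> 204
  RT 72: heading 204 -> 132
  -- iteration 5/6 --
  FD 3: (46.451,-5.726) -> (44.443,-3.497) [heading=132, draw]
  LT 15: heading 132 -> 147
  RT 72: heading 147 -> 75
  -- iteration 6/6 --
  FD 3: (44.443,-3.497) -> (45.22,-0.599) [heading=75, draw]
  LT 15: heading 75 -> 90
  RT 72: heading 90 -> 18
]
FD 5: (45.22,-0.599) -> (49.975,0.946) [heading=18, draw]
LT 30: heading 18 -> 48
LT 30: heading 48 -> 78
BK 17: (49.975,0.946) -> (46.44,-15.682) [heading=78, draw]
Final: pos=(46.44,-15.682), heading=78, 11 segment(s) drawn

Answer: 78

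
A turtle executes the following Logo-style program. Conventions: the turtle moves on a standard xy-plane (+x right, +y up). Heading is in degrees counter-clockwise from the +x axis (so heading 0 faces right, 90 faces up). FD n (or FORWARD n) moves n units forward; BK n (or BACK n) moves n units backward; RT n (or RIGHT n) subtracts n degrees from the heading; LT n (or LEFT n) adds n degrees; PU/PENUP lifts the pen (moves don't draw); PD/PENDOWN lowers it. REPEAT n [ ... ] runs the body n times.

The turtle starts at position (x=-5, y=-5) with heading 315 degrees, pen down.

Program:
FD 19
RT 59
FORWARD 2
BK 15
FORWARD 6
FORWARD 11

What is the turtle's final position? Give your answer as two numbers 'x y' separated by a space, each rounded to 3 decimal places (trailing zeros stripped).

Executing turtle program step by step:
Start: pos=(-5,-5), heading=315, pen down
FD 19: (-5,-5) -> (8.435,-18.435) [heading=315, draw]
RT 59: heading 315 -> 256
FD 2: (8.435,-18.435) -> (7.951,-20.376) [heading=256, draw]
BK 15: (7.951,-20.376) -> (11.58,-5.821) [heading=256, draw]
FD 6: (11.58,-5.821) -> (10.128,-11.643) [heading=256, draw]
FD 11: (10.128,-11.643) -> (7.467,-22.316) [heading=256, draw]
Final: pos=(7.467,-22.316), heading=256, 5 segment(s) drawn

Answer: 7.467 -22.316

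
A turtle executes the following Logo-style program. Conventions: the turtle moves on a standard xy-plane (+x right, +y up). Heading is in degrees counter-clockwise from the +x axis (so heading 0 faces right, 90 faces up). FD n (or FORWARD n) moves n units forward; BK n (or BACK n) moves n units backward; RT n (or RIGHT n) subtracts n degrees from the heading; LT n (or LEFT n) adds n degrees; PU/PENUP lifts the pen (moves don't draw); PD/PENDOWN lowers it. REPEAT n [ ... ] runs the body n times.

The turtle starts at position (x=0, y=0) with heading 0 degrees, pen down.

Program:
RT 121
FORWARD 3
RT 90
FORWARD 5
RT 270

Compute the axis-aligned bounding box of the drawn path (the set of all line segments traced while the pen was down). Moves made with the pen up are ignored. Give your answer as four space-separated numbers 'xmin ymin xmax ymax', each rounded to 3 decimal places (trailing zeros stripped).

Answer: -5.831 -2.572 0 0.004

Derivation:
Executing turtle program step by step:
Start: pos=(0,0), heading=0, pen down
RT 121: heading 0 -> 239
FD 3: (0,0) -> (-1.545,-2.572) [heading=239, draw]
RT 90: heading 239 -> 149
FD 5: (-1.545,-2.572) -> (-5.831,0.004) [heading=149, draw]
RT 270: heading 149 -> 239
Final: pos=(-5.831,0.004), heading=239, 2 segment(s) drawn

Segment endpoints: x in {-5.831, -1.545, 0}, y in {-2.572, 0, 0.004}
xmin=-5.831, ymin=-2.572, xmax=0, ymax=0.004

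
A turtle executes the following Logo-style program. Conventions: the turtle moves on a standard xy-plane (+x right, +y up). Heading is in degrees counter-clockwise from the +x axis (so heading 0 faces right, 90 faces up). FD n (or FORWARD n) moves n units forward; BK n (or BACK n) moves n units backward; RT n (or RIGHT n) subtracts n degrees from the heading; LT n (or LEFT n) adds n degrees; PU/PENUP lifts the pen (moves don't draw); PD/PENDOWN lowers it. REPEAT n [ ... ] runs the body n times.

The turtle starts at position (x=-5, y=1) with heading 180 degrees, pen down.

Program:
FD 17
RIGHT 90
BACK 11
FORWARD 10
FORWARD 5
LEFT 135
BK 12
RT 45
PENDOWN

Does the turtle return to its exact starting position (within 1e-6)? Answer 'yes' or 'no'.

Executing turtle program step by step:
Start: pos=(-5,1), heading=180, pen down
FD 17: (-5,1) -> (-22,1) [heading=180, draw]
RT 90: heading 180 -> 90
BK 11: (-22,1) -> (-22,-10) [heading=90, draw]
FD 10: (-22,-10) -> (-22,0) [heading=90, draw]
FD 5: (-22,0) -> (-22,5) [heading=90, draw]
LT 135: heading 90 -> 225
BK 12: (-22,5) -> (-13.515,13.485) [heading=225, draw]
RT 45: heading 225 -> 180
PD: pen down
Final: pos=(-13.515,13.485), heading=180, 5 segment(s) drawn

Start position: (-5, 1)
Final position: (-13.515, 13.485)
Distance = 15.112; >= 1e-6 -> NOT closed

Answer: no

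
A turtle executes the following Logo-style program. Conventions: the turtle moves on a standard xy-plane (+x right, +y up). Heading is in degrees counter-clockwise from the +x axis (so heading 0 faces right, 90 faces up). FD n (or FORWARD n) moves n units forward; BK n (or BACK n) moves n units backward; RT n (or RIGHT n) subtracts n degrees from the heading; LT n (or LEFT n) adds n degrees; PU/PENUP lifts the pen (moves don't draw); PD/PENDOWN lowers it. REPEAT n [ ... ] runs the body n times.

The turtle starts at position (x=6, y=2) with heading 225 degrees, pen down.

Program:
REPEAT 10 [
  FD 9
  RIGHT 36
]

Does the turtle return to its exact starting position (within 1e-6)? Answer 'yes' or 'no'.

Executing turtle program step by step:
Start: pos=(6,2), heading=225, pen down
REPEAT 10 [
  -- iteration 1/10 --
  FD 9: (6,2) -> (-0.364,-4.364) [heading=225, draw]
  RT 36: heading 225 -> 189
  -- iteration 2/10 --
  FD 9: (-0.364,-4.364) -> (-9.253,-5.772) [heading=189, draw]
  RT 36: heading 189 -> 153
  -- iteration 3/10 --
  FD 9: (-9.253,-5.772) -> (-17.272,-1.686) [heading=153, draw]
  RT 36: heading 153 -> 117
  -- iteration 4/10 --
  FD 9: (-17.272,-1.686) -> (-21.358,6.333) [heading=117, draw]
  RT 36: heading 117 -> 81
  -- iteration 5/10 --
  FD 9: (-21.358,6.333) -> (-19.95,15.222) [heading=81, draw]
  RT 36: heading 81 -> 45
  -- iteration 6/10 --
  FD 9: (-19.95,15.222) -> (-13.586,21.586) [heading=45, draw]
  RT 36: heading 45 -> 9
  -- iteration 7/10 --
  FD 9: (-13.586,21.586) -> (-4.697,22.994) [heading=9, draw]
  RT 36: heading 9 -> 333
  -- iteration 8/10 --
  FD 9: (-4.697,22.994) -> (3.322,18.908) [heading=333, draw]
  RT 36: heading 333 -> 297
  -- iteration 9/10 --
  FD 9: (3.322,18.908) -> (7.408,10.889) [heading=297, draw]
  RT 36: heading 297 -> 261
  -- iteration 10/10 --
  FD 9: (7.408,10.889) -> (6,2) [heading=261, draw]
  RT 36: heading 261 -> 225
]
Final: pos=(6,2), heading=225, 10 segment(s) drawn

Start position: (6, 2)
Final position: (6, 2)
Distance = 0; < 1e-6 -> CLOSED

Answer: yes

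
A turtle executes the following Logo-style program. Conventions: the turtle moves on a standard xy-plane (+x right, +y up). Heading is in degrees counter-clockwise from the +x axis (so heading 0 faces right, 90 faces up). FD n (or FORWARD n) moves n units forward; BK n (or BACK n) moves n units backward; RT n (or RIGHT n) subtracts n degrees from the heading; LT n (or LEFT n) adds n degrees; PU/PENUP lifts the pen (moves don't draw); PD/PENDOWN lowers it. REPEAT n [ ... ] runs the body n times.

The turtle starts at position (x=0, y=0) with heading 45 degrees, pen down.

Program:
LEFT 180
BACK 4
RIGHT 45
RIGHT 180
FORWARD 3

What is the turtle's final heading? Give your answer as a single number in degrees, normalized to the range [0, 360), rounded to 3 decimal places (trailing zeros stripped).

Answer: 0

Derivation:
Executing turtle program step by step:
Start: pos=(0,0), heading=45, pen down
LT 180: heading 45 -> 225
BK 4: (0,0) -> (2.828,2.828) [heading=225, draw]
RT 45: heading 225 -> 180
RT 180: heading 180 -> 0
FD 3: (2.828,2.828) -> (5.828,2.828) [heading=0, draw]
Final: pos=(5.828,2.828), heading=0, 2 segment(s) drawn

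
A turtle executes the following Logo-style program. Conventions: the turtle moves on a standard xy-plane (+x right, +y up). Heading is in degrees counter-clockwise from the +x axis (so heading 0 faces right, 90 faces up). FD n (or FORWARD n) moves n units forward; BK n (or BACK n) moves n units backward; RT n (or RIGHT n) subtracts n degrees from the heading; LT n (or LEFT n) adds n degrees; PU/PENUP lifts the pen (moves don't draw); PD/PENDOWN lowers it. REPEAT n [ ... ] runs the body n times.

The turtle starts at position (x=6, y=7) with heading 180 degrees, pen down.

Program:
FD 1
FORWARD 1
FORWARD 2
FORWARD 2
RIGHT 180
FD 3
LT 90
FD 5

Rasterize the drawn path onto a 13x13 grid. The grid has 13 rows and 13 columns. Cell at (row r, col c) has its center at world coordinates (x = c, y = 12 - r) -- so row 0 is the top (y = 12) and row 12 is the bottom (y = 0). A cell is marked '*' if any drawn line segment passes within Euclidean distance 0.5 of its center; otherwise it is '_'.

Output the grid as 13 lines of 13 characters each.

Answer: ___*_________
___*_________
___*_________
___*_________
___*_________
*******______
_____________
_____________
_____________
_____________
_____________
_____________
_____________

Derivation:
Segment 0: (6,7) -> (5,7)
Segment 1: (5,7) -> (4,7)
Segment 2: (4,7) -> (2,7)
Segment 3: (2,7) -> (0,7)
Segment 4: (0,7) -> (3,7)
Segment 5: (3,7) -> (3,12)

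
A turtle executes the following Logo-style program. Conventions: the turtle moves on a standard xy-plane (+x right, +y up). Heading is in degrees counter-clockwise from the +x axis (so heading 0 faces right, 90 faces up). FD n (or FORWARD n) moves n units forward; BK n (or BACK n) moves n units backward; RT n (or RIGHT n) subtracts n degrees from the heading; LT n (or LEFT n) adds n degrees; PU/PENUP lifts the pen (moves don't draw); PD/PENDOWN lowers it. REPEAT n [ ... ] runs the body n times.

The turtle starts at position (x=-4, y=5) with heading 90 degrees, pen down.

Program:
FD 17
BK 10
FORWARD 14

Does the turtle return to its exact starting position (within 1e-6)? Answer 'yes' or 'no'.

Answer: no

Derivation:
Executing turtle program step by step:
Start: pos=(-4,5), heading=90, pen down
FD 17: (-4,5) -> (-4,22) [heading=90, draw]
BK 10: (-4,22) -> (-4,12) [heading=90, draw]
FD 14: (-4,12) -> (-4,26) [heading=90, draw]
Final: pos=(-4,26), heading=90, 3 segment(s) drawn

Start position: (-4, 5)
Final position: (-4, 26)
Distance = 21; >= 1e-6 -> NOT closed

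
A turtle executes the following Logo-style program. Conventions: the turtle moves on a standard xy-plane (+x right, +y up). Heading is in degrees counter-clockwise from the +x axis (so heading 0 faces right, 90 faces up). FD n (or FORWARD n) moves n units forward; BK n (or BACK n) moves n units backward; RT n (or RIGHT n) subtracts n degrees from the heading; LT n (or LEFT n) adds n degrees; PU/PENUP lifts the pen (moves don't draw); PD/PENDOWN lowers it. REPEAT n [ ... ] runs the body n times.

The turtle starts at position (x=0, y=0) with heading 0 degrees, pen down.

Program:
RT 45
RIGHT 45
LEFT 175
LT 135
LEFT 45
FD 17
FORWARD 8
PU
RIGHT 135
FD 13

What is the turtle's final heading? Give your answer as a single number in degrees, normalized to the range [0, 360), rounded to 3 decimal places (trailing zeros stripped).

Executing turtle program step by step:
Start: pos=(0,0), heading=0, pen down
RT 45: heading 0 -> 315
RT 45: heading 315 -> 270
LT 175: heading 270 -> 85
LT 135: heading 85 -> 220
LT 45: heading 220 -> 265
FD 17: (0,0) -> (-1.482,-16.935) [heading=265, draw]
FD 8: (-1.482,-16.935) -> (-2.179,-24.905) [heading=265, draw]
PU: pen up
RT 135: heading 265 -> 130
FD 13: (-2.179,-24.905) -> (-10.535,-14.946) [heading=130, move]
Final: pos=(-10.535,-14.946), heading=130, 2 segment(s) drawn

Answer: 130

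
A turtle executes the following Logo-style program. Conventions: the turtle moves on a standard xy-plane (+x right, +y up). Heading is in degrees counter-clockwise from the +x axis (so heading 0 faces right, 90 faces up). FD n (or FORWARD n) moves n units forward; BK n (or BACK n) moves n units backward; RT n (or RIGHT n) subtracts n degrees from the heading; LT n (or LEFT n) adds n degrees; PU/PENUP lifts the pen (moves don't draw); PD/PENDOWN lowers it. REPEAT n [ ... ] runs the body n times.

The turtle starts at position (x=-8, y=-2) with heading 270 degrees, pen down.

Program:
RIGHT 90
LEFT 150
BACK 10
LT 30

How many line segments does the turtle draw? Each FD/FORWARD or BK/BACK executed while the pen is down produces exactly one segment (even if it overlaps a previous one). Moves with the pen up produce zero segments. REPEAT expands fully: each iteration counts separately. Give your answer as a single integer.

Executing turtle program step by step:
Start: pos=(-8,-2), heading=270, pen down
RT 90: heading 270 -> 180
LT 150: heading 180 -> 330
BK 10: (-8,-2) -> (-16.66,3) [heading=330, draw]
LT 30: heading 330 -> 0
Final: pos=(-16.66,3), heading=0, 1 segment(s) drawn
Segments drawn: 1

Answer: 1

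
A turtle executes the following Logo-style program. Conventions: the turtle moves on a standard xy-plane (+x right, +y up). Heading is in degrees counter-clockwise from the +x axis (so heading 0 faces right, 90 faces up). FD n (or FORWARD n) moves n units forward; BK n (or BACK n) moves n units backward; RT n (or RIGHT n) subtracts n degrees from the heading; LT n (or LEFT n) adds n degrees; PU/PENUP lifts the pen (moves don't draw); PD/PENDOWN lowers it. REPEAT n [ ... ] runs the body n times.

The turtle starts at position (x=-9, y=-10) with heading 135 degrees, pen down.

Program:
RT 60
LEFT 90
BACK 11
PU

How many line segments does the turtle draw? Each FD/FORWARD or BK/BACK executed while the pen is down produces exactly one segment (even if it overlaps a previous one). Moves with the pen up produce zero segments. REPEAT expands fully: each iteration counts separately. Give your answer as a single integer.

Answer: 1

Derivation:
Executing turtle program step by step:
Start: pos=(-9,-10), heading=135, pen down
RT 60: heading 135 -> 75
LT 90: heading 75 -> 165
BK 11: (-9,-10) -> (1.625,-12.847) [heading=165, draw]
PU: pen up
Final: pos=(1.625,-12.847), heading=165, 1 segment(s) drawn
Segments drawn: 1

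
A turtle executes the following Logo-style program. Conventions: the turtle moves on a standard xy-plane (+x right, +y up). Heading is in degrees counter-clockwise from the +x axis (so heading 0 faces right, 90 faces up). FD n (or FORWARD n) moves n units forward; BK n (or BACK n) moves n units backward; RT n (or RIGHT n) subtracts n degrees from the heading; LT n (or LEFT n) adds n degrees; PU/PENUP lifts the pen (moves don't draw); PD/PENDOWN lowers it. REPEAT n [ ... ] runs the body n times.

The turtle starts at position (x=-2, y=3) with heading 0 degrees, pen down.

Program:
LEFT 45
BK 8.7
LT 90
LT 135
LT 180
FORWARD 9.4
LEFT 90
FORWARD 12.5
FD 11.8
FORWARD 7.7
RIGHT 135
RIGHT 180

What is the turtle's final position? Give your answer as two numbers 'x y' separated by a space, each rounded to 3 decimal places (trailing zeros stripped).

Executing turtle program step by step:
Start: pos=(-2,3), heading=0, pen down
LT 45: heading 0 -> 45
BK 8.7: (-2,3) -> (-8.152,-3.152) [heading=45, draw]
LT 90: heading 45 -> 135
LT 135: heading 135 -> 270
LT 180: heading 270 -> 90
FD 9.4: (-8.152,-3.152) -> (-8.152,6.248) [heading=90, draw]
LT 90: heading 90 -> 180
FD 12.5: (-8.152,6.248) -> (-20.652,6.248) [heading=180, draw]
FD 11.8: (-20.652,6.248) -> (-32.452,6.248) [heading=180, draw]
FD 7.7: (-32.452,6.248) -> (-40.152,6.248) [heading=180, draw]
RT 135: heading 180 -> 45
RT 180: heading 45 -> 225
Final: pos=(-40.152,6.248), heading=225, 5 segment(s) drawn

Answer: -40.152 6.248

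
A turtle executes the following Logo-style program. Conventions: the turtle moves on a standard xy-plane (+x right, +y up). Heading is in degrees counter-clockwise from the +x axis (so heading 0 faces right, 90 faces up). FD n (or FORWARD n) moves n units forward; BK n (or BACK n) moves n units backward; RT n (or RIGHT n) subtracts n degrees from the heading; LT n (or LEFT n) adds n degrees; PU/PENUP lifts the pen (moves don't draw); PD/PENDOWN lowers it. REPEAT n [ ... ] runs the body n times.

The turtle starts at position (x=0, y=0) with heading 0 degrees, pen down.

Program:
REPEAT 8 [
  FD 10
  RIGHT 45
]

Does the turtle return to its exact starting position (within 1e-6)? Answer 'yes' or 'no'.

Answer: yes

Derivation:
Executing turtle program step by step:
Start: pos=(0,0), heading=0, pen down
REPEAT 8 [
  -- iteration 1/8 --
  FD 10: (0,0) -> (10,0) [heading=0, draw]
  RT 45: heading 0 -> 315
  -- iteration 2/8 --
  FD 10: (10,0) -> (17.071,-7.071) [heading=315, draw]
  RT 45: heading 315 -> 270
  -- iteration 3/8 --
  FD 10: (17.071,-7.071) -> (17.071,-17.071) [heading=270, draw]
  RT 45: heading 270 -> 225
  -- iteration 4/8 --
  FD 10: (17.071,-17.071) -> (10,-24.142) [heading=225, draw]
  RT 45: heading 225 -> 180
  -- iteration 5/8 --
  FD 10: (10,-24.142) -> (0,-24.142) [heading=180, draw]
  RT 45: heading 180 -> 135
  -- iteration 6/8 --
  FD 10: (0,-24.142) -> (-7.071,-17.071) [heading=135, draw]
  RT 45: heading 135 -> 90
  -- iteration 7/8 --
  FD 10: (-7.071,-17.071) -> (-7.071,-7.071) [heading=90, draw]
  RT 45: heading 90 -> 45
  -- iteration 8/8 --
  FD 10: (-7.071,-7.071) -> (0,0) [heading=45, draw]
  RT 45: heading 45 -> 0
]
Final: pos=(0,0), heading=0, 8 segment(s) drawn

Start position: (0, 0)
Final position: (0, 0)
Distance = 0; < 1e-6 -> CLOSED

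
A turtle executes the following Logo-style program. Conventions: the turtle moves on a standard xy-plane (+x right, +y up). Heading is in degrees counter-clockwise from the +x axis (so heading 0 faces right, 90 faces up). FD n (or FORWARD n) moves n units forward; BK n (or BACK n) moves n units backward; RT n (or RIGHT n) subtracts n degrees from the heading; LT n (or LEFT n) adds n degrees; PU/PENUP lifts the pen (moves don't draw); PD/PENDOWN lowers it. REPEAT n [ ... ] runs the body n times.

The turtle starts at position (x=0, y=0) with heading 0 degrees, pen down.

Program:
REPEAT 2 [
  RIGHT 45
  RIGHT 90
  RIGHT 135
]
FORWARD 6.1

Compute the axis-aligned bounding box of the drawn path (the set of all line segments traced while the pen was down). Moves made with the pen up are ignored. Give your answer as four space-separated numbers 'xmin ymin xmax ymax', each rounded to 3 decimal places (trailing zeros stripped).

Executing turtle program step by step:
Start: pos=(0,0), heading=0, pen down
REPEAT 2 [
  -- iteration 1/2 --
  RT 45: heading 0 -> 315
  RT 90: heading 315 -> 225
  RT 135: heading 225 -> 90
  -- iteration 2/2 --
  RT 45: heading 90 -> 45
  RT 90: heading 45 -> 315
  RT 135: heading 315 -> 180
]
FD 6.1: (0,0) -> (-6.1,0) [heading=180, draw]
Final: pos=(-6.1,0), heading=180, 1 segment(s) drawn

Segment endpoints: x in {-6.1, 0}, y in {0, 0}
xmin=-6.1, ymin=0, xmax=0, ymax=0

Answer: -6.1 0 0 0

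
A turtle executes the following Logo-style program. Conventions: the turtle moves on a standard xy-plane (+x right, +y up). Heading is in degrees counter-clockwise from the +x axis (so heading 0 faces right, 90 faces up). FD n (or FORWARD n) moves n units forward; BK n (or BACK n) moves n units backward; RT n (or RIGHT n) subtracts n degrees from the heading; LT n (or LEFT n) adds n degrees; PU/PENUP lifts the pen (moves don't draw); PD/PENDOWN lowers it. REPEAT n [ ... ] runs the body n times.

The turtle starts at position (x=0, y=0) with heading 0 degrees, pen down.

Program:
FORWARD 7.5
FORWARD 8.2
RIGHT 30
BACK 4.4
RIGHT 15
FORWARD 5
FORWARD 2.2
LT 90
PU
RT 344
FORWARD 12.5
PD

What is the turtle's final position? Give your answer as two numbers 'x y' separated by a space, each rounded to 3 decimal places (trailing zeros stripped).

Answer: 23.041 8.042

Derivation:
Executing turtle program step by step:
Start: pos=(0,0), heading=0, pen down
FD 7.5: (0,0) -> (7.5,0) [heading=0, draw]
FD 8.2: (7.5,0) -> (15.7,0) [heading=0, draw]
RT 30: heading 0 -> 330
BK 4.4: (15.7,0) -> (11.889,2.2) [heading=330, draw]
RT 15: heading 330 -> 315
FD 5: (11.889,2.2) -> (15.425,-1.336) [heading=315, draw]
FD 2.2: (15.425,-1.336) -> (16.981,-2.891) [heading=315, draw]
LT 90: heading 315 -> 45
PU: pen up
RT 344: heading 45 -> 61
FD 12.5: (16.981,-2.891) -> (23.041,8.042) [heading=61, move]
PD: pen down
Final: pos=(23.041,8.042), heading=61, 5 segment(s) drawn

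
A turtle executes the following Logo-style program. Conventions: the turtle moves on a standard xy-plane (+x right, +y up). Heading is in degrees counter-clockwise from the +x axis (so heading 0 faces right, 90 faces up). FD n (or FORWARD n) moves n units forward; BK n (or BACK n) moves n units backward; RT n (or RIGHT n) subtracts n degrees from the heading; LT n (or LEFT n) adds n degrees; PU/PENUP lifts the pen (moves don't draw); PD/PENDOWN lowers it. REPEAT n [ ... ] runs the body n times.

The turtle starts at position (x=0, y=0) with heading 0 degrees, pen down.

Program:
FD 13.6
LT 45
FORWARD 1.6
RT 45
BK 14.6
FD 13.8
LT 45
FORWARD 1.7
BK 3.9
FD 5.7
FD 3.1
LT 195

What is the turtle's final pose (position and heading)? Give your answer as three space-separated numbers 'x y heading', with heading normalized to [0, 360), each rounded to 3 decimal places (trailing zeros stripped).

Answer: 18.598 5.798 240

Derivation:
Executing turtle program step by step:
Start: pos=(0,0), heading=0, pen down
FD 13.6: (0,0) -> (13.6,0) [heading=0, draw]
LT 45: heading 0 -> 45
FD 1.6: (13.6,0) -> (14.731,1.131) [heading=45, draw]
RT 45: heading 45 -> 0
BK 14.6: (14.731,1.131) -> (0.131,1.131) [heading=0, draw]
FD 13.8: (0.131,1.131) -> (13.931,1.131) [heading=0, draw]
LT 45: heading 0 -> 45
FD 1.7: (13.931,1.131) -> (15.133,2.333) [heading=45, draw]
BK 3.9: (15.133,2.333) -> (12.376,-0.424) [heading=45, draw]
FD 5.7: (12.376,-0.424) -> (16.406,3.606) [heading=45, draw]
FD 3.1: (16.406,3.606) -> (18.598,5.798) [heading=45, draw]
LT 195: heading 45 -> 240
Final: pos=(18.598,5.798), heading=240, 8 segment(s) drawn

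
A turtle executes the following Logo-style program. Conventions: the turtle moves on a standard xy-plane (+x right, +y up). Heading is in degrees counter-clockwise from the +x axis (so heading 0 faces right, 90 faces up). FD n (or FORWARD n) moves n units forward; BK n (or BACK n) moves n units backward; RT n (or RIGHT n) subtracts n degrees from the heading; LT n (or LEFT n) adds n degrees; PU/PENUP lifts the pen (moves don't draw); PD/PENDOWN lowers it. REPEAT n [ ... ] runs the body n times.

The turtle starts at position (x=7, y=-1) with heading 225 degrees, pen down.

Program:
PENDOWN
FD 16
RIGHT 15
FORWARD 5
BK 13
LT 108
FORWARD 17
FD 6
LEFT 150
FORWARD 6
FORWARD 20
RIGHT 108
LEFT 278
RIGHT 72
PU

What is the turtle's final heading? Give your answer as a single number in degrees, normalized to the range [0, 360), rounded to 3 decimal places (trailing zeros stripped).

Executing turtle program step by step:
Start: pos=(7,-1), heading=225, pen down
PD: pen down
FD 16: (7,-1) -> (-4.314,-12.314) [heading=225, draw]
RT 15: heading 225 -> 210
FD 5: (-4.314,-12.314) -> (-8.644,-14.814) [heading=210, draw]
BK 13: (-8.644,-14.814) -> (2.614,-8.314) [heading=210, draw]
LT 108: heading 210 -> 318
FD 17: (2.614,-8.314) -> (15.248,-19.689) [heading=318, draw]
FD 6: (15.248,-19.689) -> (19.707,-23.704) [heading=318, draw]
LT 150: heading 318 -> 108
FD 6: (19.707,-23.704) -> (17.853,-17.997) [heading=108, draw]
FD 20: (17.853,-17.997) -> (11.672,1.024) [heading=108, draw]
RT 108: heading 108 -> 0
LT 278: heading 0 -> 278
RT 72: heading 278 -> 206
PU: pen up
Final: pos=(11.672,1.024), heading=206, 7 segment(s) drawn

Answer: 206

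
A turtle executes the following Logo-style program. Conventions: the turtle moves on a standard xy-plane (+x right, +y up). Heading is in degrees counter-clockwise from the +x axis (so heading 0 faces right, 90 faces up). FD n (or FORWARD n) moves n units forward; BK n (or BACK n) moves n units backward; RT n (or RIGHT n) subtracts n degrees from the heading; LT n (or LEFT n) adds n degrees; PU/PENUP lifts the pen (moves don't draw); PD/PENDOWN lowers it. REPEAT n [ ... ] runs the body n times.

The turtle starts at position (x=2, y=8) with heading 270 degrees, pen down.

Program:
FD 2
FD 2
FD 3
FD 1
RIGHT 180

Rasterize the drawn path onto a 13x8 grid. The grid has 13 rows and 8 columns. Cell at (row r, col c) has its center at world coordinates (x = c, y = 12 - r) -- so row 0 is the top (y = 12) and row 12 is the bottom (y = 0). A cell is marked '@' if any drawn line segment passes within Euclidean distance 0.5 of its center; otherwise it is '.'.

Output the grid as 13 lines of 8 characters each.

Segment 0: (2,8) -> (2,6)
Segment 1: (2,6) -> (2,4)
Segment 2: (2,4) -> (2,1)
Segment 3: (2,1) -> (2,0)

Answer: ........
........
........
........
..@.....
..@.....
..@.....
..@.....
..@.....
..@.....
..@.....
..@.....
..@.....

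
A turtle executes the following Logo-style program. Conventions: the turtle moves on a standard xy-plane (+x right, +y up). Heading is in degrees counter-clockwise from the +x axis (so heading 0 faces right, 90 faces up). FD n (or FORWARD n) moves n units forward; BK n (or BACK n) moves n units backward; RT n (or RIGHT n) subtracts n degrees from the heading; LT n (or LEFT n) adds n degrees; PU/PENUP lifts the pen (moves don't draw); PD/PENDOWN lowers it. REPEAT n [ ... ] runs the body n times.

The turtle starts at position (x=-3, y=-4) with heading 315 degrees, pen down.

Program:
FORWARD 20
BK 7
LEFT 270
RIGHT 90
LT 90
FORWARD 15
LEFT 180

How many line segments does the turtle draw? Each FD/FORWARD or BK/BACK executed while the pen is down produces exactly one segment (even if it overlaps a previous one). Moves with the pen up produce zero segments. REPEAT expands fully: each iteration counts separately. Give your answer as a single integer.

Executing turtle program step by step:
Start: pos=(-3,-4), heading=315, pen down
FD 20: (-3,-4) -> (11.142,-18.142) [heading=315, draw]
BK 7: (11.142,-18.142) -> (6.192,-13.192) [heading=315, draw]
LT 270: heading 315 -> 225
RT 90: heading 225 -> 135
LT 90: heading 135 -> 225
FD 15: (6.192,-13.192) -> (-4.414,-23.799) [heading=225, draw]
LT 180: heading 225 -> 45
Final: pos=(-4.414,-23.799), heading=45, 3 segment(s) drawn
Segments drawn: 3

Answer: 3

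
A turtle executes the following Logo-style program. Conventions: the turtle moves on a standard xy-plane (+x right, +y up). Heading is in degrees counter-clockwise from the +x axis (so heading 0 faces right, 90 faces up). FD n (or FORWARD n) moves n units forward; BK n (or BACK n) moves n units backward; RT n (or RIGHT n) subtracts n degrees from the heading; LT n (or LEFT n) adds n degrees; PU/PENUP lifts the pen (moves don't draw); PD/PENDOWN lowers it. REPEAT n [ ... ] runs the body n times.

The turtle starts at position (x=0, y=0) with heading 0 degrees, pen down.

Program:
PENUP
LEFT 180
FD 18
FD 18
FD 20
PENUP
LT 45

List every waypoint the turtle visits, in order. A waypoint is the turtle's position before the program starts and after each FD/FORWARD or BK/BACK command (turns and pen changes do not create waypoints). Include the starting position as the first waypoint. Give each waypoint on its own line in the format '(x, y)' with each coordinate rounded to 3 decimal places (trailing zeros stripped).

Executing turtle program step by step:
Start: pos=(0,0), heading=0, pen down
PU: pen up
LT 180: heading 0 -> 180
FD 18: (0,0) -> (-18,0) [heading=180, move]
FD 18: (-18,0) -> (-36,0) [heading=180, move]
FD 20: (-36,0) -> (-56,0) [heading=180, move]
PU: pen up
LT 45: heading 180 -> 225
Final: pos=(-56,0), heading=225, 0 segment(s) drawn
Waypoints (4 total):
(0, 0)
(-18, 0)
(-36, 0)
(-56, 0)

Answer: (0, 0)
(-18, 0)
(-36, 0)
(-56, 0)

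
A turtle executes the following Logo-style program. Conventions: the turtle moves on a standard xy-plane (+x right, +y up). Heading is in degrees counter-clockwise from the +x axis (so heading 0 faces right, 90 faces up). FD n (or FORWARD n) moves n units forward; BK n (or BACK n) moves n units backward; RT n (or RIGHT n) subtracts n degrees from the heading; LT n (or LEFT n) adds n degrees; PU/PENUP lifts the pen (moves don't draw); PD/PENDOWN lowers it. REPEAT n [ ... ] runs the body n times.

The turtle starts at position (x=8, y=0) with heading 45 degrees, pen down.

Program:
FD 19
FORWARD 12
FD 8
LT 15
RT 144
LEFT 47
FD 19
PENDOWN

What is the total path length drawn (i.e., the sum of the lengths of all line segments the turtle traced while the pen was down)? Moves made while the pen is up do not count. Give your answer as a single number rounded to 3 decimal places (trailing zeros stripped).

Executing turtle program step by step:
Start: pos=(8,0), heading=45, pen down
FD 19: (8,0) -> (21.435,13.435) [heading=45, draw]
FD 12: (21.435,13.435) -> (29.92,21.92) [heading=45, draw]
FD 8: (29.92,21.92) -> (35.577,27.577) [heading=45, draw]
LT 15: heading 45 -> 60
RT 144: heading 60 -> 276
LT 47: heading 276 -> 323
FD 19: (35.577,27.577) -> (50.751,16.143) [heading=323, draw]
PD: pen down
Final: pos=(50.751,16.143), heading=323, 4 segment(s) drawn

Segment lengths:
  seg 1: (8,0) -> (21.435,13.435), length = 19
  seg 2: (21.435,13.435) -> (29.92,21.92), length = 12
  seg 3: (29.92,21.92) -> (35.577,27.577), length = 8
  seg 4: (35.577,27.577) -> (50.751,16.143), length = 19
Total = 58

Answer: 58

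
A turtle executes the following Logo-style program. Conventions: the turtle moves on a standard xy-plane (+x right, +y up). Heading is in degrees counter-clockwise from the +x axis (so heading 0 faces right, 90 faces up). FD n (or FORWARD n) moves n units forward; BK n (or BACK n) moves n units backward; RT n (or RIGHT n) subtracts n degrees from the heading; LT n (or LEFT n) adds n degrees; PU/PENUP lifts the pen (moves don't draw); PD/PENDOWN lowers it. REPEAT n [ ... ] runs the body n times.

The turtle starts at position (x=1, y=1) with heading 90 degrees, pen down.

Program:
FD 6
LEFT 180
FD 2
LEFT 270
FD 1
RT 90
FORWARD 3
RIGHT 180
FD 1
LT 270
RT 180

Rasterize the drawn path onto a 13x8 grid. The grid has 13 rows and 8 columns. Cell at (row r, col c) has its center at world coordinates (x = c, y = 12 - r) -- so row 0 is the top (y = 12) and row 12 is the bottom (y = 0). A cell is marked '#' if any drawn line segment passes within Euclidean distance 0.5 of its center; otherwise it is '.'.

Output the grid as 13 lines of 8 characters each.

Answer: ........
........
........
........
#.......
##......
##......
##......
.#......
.#......
.#......
.#......
........

Derivation:
Segment 0: (1,1) -> (1,7)
Segment 1: (1,7) -> (1,5)
Segment 2: (1,5) -> (0,5)
Segment 3: (0,5) -> (0,8)
Segment 4: (0,8) -> (0,7)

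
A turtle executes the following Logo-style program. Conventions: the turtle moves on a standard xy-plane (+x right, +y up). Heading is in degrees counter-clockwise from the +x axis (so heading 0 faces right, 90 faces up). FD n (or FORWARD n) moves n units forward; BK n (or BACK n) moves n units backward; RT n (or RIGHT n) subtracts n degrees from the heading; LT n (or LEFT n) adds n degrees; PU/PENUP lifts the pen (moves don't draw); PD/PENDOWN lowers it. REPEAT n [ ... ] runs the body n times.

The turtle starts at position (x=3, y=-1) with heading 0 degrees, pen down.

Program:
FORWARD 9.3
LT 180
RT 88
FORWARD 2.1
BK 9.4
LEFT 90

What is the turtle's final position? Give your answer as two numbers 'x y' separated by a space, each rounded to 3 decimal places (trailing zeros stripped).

Executing turtle program step by step:
Start: pos=(3,-1), heading=0, pen down
FD 9.3: (3,-1) -> (12.3,-1) [heading=0, draw]
LT 180: heading 0 -> 180
RT 88: heading 180 -> 92
FD 2.1: (12.3,-1) -> (12.227,1.099) [heading=92, draw]
BK 9.4: (12.227,1.099) -> (12.555,-8.296) [heading=92, draw]
LT 90: heading 92 -> 182
Final: pos=(12.555,-8.296), heading=182, 3 segment(s) drawn

Answer: 12.555 -8.296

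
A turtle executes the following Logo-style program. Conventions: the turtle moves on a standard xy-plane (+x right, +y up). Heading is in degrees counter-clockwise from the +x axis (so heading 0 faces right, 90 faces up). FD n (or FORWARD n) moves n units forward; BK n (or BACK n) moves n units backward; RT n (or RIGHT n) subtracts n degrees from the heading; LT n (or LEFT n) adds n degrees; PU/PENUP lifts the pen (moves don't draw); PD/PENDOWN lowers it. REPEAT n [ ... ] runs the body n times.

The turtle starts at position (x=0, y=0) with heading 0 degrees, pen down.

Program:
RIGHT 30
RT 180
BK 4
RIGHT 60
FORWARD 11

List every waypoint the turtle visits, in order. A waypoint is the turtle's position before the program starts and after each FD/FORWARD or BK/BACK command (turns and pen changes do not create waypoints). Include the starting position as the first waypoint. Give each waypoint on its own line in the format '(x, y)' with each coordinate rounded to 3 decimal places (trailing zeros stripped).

Answer: (0, 0)
(3.464, -2)
(3.464, 9)

Derivation:
Executing turtle program step by step:
Start: pos=(0,0), heading=0, pen down
RT 30: heading 0 -> 330
RT 180: heading 330 -> 150
BK 4: (0,0) -> (3.464,-2) [heading=150, draw]
RT 60: heading 150 -> 90
FD 11: (3.464,-2) -> (3.464,9) [heading=90, draw]
Final: pos=(3.464,9), heading=90, 2 segment(s) drawn
Waypoints (3 total):
(0, 0)
(3.464, -2)
(3.464, 9)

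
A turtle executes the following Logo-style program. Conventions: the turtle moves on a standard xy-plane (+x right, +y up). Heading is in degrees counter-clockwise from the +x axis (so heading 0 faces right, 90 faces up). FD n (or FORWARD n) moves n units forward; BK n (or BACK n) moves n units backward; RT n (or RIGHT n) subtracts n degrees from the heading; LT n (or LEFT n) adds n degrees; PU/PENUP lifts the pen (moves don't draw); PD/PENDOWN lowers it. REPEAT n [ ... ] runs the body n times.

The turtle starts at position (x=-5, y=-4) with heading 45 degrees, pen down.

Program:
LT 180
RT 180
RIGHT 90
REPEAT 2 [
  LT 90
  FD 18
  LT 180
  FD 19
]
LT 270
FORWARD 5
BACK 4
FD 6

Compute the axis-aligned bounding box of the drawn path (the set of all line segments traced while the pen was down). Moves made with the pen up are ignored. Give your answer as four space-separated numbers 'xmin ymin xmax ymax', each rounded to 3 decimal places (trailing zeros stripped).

Executing turtle program step by step:
Start: pos=(-5,-4), heading=45, pen down
LT 180: heading 45 -> 225
RT 180: heading 225 -> 45
RT 90: heading 45 -> 315
REPEAT 2 [
  -- iteration 1/2 --
  LT 90: heading 315 -> 45
  FD 18: (-5,-4) -> (7.728,8.728) [heading=45, draw]
  LT 180: heading 45 -> 225
  FD 19: (7.728,8.728) -> (-5.707,-4.707) [heading=225, draw]
  -- iteration 2/2 --
  LT 90: heading 225 -> 315
  FD 18: (-5.707,-4.707) -> (7.021,-17.435) [heading=315, draw]
  LT 180: heading 315 -> 135
  FD 19: (7.021,-17.435) -> (-6.414,-4) [heading=135, draw]
]
LT 270: heading 135 -> 45
FD 5: (-6.414,-4) -> (-2.879,-0.464) [heading=45, draw]
BK 4: (-2.879,-0.464) -> (-5.707,-3.293) [heading=45, draw]
FD 6: (-5.707,-3.293) -> (-1.464,0.95) [heading=45, draw]
Final: pos=(-1.464,0.95), heading=45, 7 segment(s) drawn

Segment endpoints: x in {-6.414, -5.707, -5.707, -5, -2.879, -1.464, 7.021, 7.728}, y in {-17.435, -4.707, -4, -4, -3.293, -0.464, 0.95, 8.728}
xmin=-6.414, ymin=-17.435, xmax=7.728, ymax=8.728

Answer: -6.414 -17.435 7.728 8.728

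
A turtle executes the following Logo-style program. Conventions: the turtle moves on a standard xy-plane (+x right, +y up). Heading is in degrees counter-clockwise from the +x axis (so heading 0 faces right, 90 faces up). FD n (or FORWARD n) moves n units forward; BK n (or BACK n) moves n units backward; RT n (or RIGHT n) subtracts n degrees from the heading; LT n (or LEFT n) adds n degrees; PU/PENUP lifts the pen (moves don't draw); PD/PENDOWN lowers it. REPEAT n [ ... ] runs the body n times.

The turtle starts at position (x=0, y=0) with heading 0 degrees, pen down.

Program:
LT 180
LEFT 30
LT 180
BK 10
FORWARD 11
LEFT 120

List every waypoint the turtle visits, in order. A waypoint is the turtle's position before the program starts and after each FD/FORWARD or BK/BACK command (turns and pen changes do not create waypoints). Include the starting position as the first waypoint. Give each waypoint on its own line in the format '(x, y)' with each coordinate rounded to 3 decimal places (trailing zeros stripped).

Answer: (0, 0)
(-8.66, -5)
(0.866, 0.5)

Derivation:
Executing turtle program step by step:
Start: pos=(0,0), heading=0, pen down
LT 180: heading 0 -> 180
LT 30: heading 180 -> 210
LT 180: heading 210 -> 30
BK 10: (0,0) -> (-8.66,-5) [heading=30, draw]
FD 11: (-8.66,-5) -> (0.866,0.5) [heading=30, draw]
LT 120: heading 30 -> 150
Final: pos=(0.866,0.5), heading=150, 2 segment(s) drawn
Waypoints (3 total):
(0, 0)
(-8.66, -5)
(0.866, 0.5)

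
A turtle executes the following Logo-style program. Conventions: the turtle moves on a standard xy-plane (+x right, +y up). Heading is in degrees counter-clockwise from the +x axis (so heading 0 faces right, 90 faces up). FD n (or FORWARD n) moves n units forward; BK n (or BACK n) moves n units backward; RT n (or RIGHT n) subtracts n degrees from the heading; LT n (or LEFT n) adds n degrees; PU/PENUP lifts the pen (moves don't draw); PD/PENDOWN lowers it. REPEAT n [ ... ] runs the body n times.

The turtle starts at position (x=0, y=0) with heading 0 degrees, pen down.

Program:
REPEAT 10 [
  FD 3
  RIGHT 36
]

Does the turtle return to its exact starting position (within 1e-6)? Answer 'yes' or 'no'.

Answer: yes

Derivation:
Executing turtle program step by step:
Start: pos=(0,0), heading=0, pen down
REPEAT 10 [
  -- iteration 1/10 --
  FD 3: (0,0) -> (3,0) [heading=0, draw]
  RT 36: heading 0 -> 324
  -- iteration 2/10 --
  FD 3: (3,0) -> (5.427,-1.763) [heading=324, draw]
  RT 36: heading 324 -> 288
  -- iteration 3/10 --
  FD 3: (5.427,-1.763) -> (6.354,-4.617) [heading=288, draw]
  RT 36: heading 288 -> 252
  -- iteration 4/10 --
  FD 3: (6.354,-4.617) -> (5.427,-7.47) [heading=252, draw]
  RT 36: heading 252 -> 216
  -- iteration 5/10 --
  FD 3: (5.427,-7.47) -> (3,-9.233) [heading=216, draw]
  RT 36: heading 216 -> 180
  -- iteration 6/10 --
  FD 3: (3,-9.233) -> (0,-9.233) [heading=180, draw]
  RT 36: heading 180 -> 144
  -- iteration 7/10 --
  FD 3: (0,-9.233) -> (-2.427,-7.47) [heading=144, draw]
  RT 36: heading 144 -> 108
  -- iteration 8/10 --
  FD 3: (-2.427,-7.47) -> (-3.354,-4.617) [heading=108, draw]
  RT 36: heading 108 -> 72
  -- iteration 9/10 --
  FD 3: (-3.354,-4.617) -> (-2.427,-1.763) [heading=72, draw]
  RT 36: heading 72 -> 36
  -- iteration 10/10 --
  FD 3: (-2.427,-1.763) -> (0,0) [heading=36, draw]
  RT 36: heading 36 -> 0
]
Final: pos=(0,0), heading=0, 10 segment(s) drawn

Start position: (0, 0)
Final position: (0, 0)
Distance = 0; < 1e-6 -> CLOSED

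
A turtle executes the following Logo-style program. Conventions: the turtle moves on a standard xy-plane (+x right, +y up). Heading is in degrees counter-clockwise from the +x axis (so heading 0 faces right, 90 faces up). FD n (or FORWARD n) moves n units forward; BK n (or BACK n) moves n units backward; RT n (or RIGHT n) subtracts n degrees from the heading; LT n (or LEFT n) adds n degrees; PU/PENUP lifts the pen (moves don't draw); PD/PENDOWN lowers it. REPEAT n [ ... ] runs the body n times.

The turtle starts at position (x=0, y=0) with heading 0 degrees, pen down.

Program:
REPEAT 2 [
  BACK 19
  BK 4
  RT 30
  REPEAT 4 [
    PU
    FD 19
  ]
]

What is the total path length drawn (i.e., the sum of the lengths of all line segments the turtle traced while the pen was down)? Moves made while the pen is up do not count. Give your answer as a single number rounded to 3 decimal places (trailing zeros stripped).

Executing turtle program step by step:
Start: pos=(0,0), heading=0, pen down
REPEAT 2 [
  -- iteration 1/2 --
  BK 19: (0,0) -> (-19,0) [heading=0, draw]
  BK 4: (-19,0) -> (-23,0) [heading=0, draw]
  RT 30: heading 0 -> 330
  REPEAT 4 [
    -- iteration 1/4 --
    PU: pen up
    FD 19: (-23,0) -> (-6.546,-9.5) [heading=330, move]
    -- iteration 2/4 --
    PU: pen up
    FD 19: (-6.546,-9.5) -> (9.909,-19) [heading=330, move]
    -- iteration 3/4 --
    PU: pen up
    FD 19: (9.909,-19) -> (26.363,-28.5) [heading=330, move]
    -- iteration 4/4 --
    PU: pen up
    FD 19: (26.363,-28.5) -> (42.818,-38) [heading=330, move]
  ]
  -- iteration 2/2 --
  BK 19: (42.818,-38) -> (26.363,-28.5) [heading=330, move]
  BK 4: (26.363,-28.5) -> (22.899,-26.5) [heading=330, move]
  RT 30: heading 330 -> 300
  REPEAT 4 [
    -- iteration 1/4 --
    PU: pen up
    FD 19: (22.899,-26.5) -> (32.399,-42.954) [heading=300, move]
    -- iteration 2/4 --
    PU: pen up
    FD 19: (32.399,-42.954) -> (41.899,-59.409) [heading=300, move]
    -- iteration 3/4 --
    PU: pen up
    FD 19: (41.899,-59.409) -> (51.399,-75.863) [heading=300, move]
    -- iteration 4/4 --
    PU: pen up
    FD 19: (51.399,-75.863) -> (60.899,-92.318) [heading=300, move]
  ]
]
Final: pos=(60.899,-92.318), heading=300, 2 segment(s) drawn

Segment lengths:
  seg 1: (0,0) -> (-19,0), length = 19
  seg 2: (-19,0) -> (-23,0), length = 4
Total = 23

Answer: 23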